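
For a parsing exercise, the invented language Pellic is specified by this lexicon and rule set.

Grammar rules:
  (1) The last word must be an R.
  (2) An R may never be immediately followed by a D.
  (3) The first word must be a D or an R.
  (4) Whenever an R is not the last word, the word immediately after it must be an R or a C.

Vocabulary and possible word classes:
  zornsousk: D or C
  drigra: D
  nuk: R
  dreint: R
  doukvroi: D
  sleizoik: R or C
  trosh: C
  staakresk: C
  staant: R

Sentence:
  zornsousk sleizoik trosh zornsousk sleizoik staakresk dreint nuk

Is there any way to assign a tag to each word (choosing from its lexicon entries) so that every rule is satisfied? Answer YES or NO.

YES

Candidates per position — 1:zornsousk {D,C}; 2:sleizoik {R,C}; 3:trosh {C}; 4:zornsousk {D,C}; 5:sleizoik {R,C}; 6:staakresk {C}; 7:dreint {R}; 8:nuk {R}.
One satisfying assignment: D R C C R C R R.
Rule-by-rule: rule 1 ok; rule 2 ok; rule 3 ok; rule 4 ok.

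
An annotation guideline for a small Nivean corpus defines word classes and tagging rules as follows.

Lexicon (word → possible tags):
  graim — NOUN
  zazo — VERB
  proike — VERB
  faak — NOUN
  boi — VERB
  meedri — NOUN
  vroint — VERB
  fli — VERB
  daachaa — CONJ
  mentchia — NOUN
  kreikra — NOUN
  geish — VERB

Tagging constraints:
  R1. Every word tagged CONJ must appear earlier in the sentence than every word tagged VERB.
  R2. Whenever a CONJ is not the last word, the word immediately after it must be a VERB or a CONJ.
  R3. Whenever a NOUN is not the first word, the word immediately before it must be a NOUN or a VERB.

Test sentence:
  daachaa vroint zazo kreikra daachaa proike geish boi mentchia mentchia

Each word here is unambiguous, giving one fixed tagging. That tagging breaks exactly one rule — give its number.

1

Fixed tagging: CONJ VERB VERB NOUN CONJ VERB VERB VERB NOUN NOUN.
Checking each rule: R1 violated, R2 holds, R3 holds.
Only rule 1 fails.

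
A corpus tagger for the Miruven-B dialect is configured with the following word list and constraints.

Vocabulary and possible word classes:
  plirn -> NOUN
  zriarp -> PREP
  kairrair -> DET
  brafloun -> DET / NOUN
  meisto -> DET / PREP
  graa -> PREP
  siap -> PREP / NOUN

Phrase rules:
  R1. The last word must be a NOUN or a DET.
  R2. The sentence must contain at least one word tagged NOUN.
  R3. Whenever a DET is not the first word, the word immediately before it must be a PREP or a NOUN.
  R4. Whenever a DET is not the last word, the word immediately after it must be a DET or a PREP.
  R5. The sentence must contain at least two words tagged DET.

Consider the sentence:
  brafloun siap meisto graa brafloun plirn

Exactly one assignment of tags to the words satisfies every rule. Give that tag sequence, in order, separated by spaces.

DET PREP DET PREP NOUN NOUN

Candidates per position — 1:brafloun {DET,NOUN}; 2:siap {PREP,NOUN}; 3:meisto {DET,PREP}; 4:graa {PREP}; 5:brafloun {DET,NOUN}; 6:plirn {NOUN}.
If word 5 were DET, no tagging could satisfy rule 4; so word 5 is NOUN.
If word 1 were NOUN, no tagging could satisfy rule 5; so word 1 is DET.
If word 2 were NOUN, no tagging could satisfy rule 4; so word 2 is PREP.
If word 3 were PREP, no tagging could satisfy rule 5; so word 3 is DET.
The unique satisfying tagging is: DET PREP DET PREP NOUN NOUN.
Rule-by-rule: rule 1 ✓; rule 2 ✓; rule 3 ✓; rule 4 ✓; rule 5 ✓.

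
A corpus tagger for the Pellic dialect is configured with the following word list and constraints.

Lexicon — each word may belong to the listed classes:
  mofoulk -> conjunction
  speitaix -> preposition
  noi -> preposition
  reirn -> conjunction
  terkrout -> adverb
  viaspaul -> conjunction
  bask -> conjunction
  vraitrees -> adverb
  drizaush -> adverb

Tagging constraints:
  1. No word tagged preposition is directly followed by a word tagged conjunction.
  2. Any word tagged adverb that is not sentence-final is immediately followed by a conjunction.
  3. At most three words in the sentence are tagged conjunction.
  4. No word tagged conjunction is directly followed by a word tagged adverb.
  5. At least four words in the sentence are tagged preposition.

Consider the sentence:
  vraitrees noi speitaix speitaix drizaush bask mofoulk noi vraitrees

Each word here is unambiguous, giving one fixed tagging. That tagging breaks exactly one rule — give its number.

Fixed tagging: adverb preposition preposition preposition adverb conjunction conjunction preposition adverb.
Applying the rules: R1 ok, R2 fails, R3 ok, R4 ok, R5 ok.
Only rule 2 fails.

2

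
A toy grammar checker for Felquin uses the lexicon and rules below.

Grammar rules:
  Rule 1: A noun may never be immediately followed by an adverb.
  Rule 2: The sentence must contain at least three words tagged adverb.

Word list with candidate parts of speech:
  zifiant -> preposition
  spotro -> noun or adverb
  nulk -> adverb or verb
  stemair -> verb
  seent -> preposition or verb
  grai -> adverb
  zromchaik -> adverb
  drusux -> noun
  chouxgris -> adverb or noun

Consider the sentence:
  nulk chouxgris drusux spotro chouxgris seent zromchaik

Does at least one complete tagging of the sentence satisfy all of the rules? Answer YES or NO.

YES

Candidates per position — 1:nulk {adverb,verb}; 2:chouxgris {adverb,noun}; 3:drusux {noun}; 4:spotro {noun,adverb}; 5:chouxgris {adverb,noun}; 6:seent {preposition,verb}; 7:zromchaik {adverb}.
One satisfying assignment: adverb adverb noun noun noun preposition adverb.
Checking: rule 1 ok; rule 2 ok.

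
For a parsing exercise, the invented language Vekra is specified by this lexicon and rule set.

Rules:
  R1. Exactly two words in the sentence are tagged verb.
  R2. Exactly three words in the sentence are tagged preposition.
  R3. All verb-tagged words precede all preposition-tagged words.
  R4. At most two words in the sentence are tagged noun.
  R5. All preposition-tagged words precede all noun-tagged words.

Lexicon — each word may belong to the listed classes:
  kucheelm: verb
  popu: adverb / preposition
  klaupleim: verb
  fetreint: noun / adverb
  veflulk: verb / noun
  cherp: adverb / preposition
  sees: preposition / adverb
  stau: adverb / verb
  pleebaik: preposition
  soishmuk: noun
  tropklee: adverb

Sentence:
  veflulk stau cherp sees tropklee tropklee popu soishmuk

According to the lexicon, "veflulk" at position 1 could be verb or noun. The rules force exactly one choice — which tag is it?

verb

Candidates per position — 1:veflulk {verb,noun}; 2:stau {adverb,verb}; 3:cherp {adverb,preposition}; 4:sees {preposition,adverb}; 5:tropklee {adverb}; 6:tropklee {adverb}; 7:popu {adverb,preposition}; 8:soishmuk {noun}.
Position 1: noun is ruled out by rule 1; that leaves verb.
Position 2: adverb is ruled out by rule 1; that leaves verb.
Position 3: adverb is ruled out by rule 2; that leaves preposition.
Position 4: adverb is ruled out by rule 2; that leaves preposition.
Position 7: adverb is ruled out by rule 2; that leaves preposition.
The unique satisfying tagging is: verb verb preposition preposition adverb adverb preposition noun.
Verifying each rule — rule 1 satisfied; rule 2 satisfied; rule 3 satisfied; rule 4 satisfied; rule 5 satisfied.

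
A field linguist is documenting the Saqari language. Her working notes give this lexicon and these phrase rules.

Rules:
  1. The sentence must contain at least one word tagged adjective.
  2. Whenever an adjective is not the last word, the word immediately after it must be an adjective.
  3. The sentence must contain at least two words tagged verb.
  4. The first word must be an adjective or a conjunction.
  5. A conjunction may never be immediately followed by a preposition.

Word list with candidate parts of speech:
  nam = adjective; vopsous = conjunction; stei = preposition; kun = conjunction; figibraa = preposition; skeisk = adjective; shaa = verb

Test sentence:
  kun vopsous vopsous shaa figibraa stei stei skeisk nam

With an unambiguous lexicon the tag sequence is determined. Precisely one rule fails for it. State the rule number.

3

Fixed tagging: conjunction conjunction conjunction verb preposition preposition preposition adjective adjective.
Rule check: R1 holds, R2 holds, R3 violated, R4 holds, R5 holds.
Only rule 3 fails.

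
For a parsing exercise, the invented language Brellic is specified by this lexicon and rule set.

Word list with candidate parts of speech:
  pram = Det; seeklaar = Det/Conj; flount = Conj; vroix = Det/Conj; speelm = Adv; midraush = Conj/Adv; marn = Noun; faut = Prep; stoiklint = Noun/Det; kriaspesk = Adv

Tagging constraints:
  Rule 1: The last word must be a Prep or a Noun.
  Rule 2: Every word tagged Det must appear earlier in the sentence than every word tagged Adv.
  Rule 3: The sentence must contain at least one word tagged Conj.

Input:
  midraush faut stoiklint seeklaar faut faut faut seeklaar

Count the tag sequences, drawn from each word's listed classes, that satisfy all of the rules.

0

Candidates per position — 1:midraush {Conj,Adv}; 2:faut {Prep}; 3:stoiklint {Noun,Det}; 4:seeklaar {Det,Conj}; 5:faut {Prep}; 6:faut {Prep}; 7:faut {Prep}; 8:seeklaar {Det,Conj}.
There are 16 candidate sequences in total.
Rule 1 cannot be satisfied by any choice of tags from the lexicon.
So there is no consistent tagging.
Count = 0.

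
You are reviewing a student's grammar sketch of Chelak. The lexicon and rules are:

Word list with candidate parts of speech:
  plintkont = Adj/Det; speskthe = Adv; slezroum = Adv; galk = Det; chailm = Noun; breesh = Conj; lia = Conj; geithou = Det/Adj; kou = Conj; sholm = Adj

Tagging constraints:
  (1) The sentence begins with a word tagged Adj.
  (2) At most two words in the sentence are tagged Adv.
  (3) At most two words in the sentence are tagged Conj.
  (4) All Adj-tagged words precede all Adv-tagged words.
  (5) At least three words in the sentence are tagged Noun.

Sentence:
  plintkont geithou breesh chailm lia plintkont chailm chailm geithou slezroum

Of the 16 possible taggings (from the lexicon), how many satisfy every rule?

8

Candidates per position — 1:plintkont {Adj,Det}; 2:geithou {Det,Adj}; 3:breesh {Conj}; 4:chailm {Noun}; 5:lia {Conj}; 6:plintkont {Adj,Det}; 7:chailm {Noun}; 8:chailm {Noun}; 9:geithou {Det,Adj}; 10:slezroum {Adv}.
There are 16 candidate sequences in total.
Checking each against the rules leaves 8 sequences.
Count = 8.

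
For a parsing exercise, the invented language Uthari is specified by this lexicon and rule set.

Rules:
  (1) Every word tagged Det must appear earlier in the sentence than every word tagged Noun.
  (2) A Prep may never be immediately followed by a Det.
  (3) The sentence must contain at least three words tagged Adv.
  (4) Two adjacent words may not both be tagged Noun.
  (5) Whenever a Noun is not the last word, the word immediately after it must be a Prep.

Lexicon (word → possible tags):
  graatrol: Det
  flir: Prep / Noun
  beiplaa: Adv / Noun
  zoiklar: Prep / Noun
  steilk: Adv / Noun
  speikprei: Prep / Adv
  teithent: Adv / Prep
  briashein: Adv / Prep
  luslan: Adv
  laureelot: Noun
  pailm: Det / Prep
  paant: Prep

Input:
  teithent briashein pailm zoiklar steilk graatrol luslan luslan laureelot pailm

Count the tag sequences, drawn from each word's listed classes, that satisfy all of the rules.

Candidates per position — 1:teithent {Adv,Prep}; 2:briashein {Adv,Prep}; 3:pailm {Det,Prep}; 4:zoiklar {Prep,Noun}; 5:steilk {Adv,Noun}; 6:graatrol {Det}; 7:luslan {Adv}; 8:luslan {Adv}; 9:laureelot {Noun}; 10:pailm {Det,Prep}.
There are 64 candidate sequences in total.
Checking each against the rules leaves 6 sequences.
Count = 6.

6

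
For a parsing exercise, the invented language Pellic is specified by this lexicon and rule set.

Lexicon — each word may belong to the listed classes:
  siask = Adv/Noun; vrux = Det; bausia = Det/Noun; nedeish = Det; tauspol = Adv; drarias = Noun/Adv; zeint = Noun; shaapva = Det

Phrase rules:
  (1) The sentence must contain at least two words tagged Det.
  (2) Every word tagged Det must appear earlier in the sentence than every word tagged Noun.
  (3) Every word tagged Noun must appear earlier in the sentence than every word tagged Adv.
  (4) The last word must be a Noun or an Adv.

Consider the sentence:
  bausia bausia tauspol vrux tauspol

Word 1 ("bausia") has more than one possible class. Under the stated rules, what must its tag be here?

Det

Candidates per position — 1:bausia {Det,Noun}; 2:bausia {Det,Noun}; 3:tauspol {Adv}; 4:vrux {Det}; 5:tauspol {Adv}.
Position 1: tagging it Noun would leave rule 2 unsatisfiable, so it must be Det.
Position 2: tagging it Noun would leave rule 2 unsatisfiable, so it must be Det.
That leaves exactly one tagging: Det Det Adv Det Adv.
Verifying each rule — rule 1 ✓; rule 2 ✓; rule 3 ✓; rule 4 ✓.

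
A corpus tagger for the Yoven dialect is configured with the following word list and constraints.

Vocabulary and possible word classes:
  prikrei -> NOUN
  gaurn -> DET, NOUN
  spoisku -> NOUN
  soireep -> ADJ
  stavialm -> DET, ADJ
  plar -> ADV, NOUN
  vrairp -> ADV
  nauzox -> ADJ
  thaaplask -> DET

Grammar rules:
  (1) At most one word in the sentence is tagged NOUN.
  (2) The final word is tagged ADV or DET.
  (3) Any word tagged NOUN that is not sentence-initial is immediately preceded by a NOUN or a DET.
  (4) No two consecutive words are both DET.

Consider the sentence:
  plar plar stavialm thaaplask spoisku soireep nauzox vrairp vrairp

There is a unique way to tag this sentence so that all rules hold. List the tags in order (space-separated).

Candidates per position — 1:plar {ADV,NOUN}; 2:plar {ADV,NOUN}; 3:stavialm {DET,ADJ}; 4:thaaplask {DET}; 5:spoisku {NOUN}; 6:soireep {ADJ}; 7:nauzox {ADJ}; 8:vrairp {ADV}; 9:vrairp {ADV}.
At position 1, choosing NOUN makes rule 1 impossible to satisfy; hence ADV.
At position 2, choosing NOUN makes rule 1 impossible to satisfy; hence ADV.
At position 3, choosing DET makes rule 4 impossible to satisfy; hence ADJ.
The only consistent sequence is: ADV ADV ADJ DET NOUN ADJ ADJ ADV ADV.
Rule-by-rule: rule 1 ok; rule 2 ok; rule 3 ok; rule 4 ok.

ADV ADV ADJ DET NOUN ADJ ADJ ADV ADV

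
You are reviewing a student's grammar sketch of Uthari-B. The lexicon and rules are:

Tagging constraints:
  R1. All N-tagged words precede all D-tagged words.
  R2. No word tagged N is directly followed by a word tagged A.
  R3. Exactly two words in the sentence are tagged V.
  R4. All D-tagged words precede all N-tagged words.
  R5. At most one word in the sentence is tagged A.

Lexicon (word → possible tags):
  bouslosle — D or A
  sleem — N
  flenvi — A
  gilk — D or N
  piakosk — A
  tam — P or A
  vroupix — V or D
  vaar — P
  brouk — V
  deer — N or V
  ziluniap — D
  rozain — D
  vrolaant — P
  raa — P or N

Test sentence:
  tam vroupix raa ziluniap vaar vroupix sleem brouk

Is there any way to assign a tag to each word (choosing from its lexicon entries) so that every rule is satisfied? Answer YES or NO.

Candidates per position — 1:tam {P,A}; 2:vroupix {V,D}; 3:raa {P,N}; 4:ziluniap {D}; 5:vaar {P}; 6:vroupix {V,D}; 7:sleem {N}; 8:brouk {V}.
Rule 1 cannot be satisfied by any choice of tags from the lexicon.
So there is no consistent tagging.

NO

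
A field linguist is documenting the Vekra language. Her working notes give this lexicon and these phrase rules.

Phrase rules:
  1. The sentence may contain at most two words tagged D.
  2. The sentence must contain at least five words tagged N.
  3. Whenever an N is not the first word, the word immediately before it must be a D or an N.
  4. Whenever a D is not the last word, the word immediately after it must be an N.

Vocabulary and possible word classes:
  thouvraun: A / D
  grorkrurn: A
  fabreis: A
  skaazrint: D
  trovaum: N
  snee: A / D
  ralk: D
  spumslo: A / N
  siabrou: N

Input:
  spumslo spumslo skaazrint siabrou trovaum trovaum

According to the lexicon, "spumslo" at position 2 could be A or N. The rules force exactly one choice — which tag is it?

N

Candidates per position — 1:spumslo {A,N}; 2:spumslo {A,N}; 3:skaazrint {D}; 4:siabrou {N}; 5:trovaum {N}; 6:trovaum {N}.
If word 1 were A, no tagging could satisfy rule 2; so word 1 is N.
If word 2 were A, no tagging could satisfy rule 2; so word 2 is N.
That leaves exactly one tagging: N N D N N N.
Checking: rule 1 satisfied; rule 2 satisfied; rule 3 satisfied; rule 4 satisfied.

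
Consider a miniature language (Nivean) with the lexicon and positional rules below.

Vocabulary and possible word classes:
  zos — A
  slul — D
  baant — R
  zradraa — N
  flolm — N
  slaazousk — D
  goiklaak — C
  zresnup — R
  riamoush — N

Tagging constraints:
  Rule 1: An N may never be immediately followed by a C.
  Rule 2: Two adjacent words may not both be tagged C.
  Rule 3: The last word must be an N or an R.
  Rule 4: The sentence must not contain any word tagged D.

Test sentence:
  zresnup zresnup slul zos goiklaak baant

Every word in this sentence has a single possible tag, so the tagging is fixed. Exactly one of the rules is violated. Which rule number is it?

4

Fixed tagging: R R D A C R.
Checking each rule: R1 holds, R2 holds, R3 holds, R4 violated.
Only rule 4 fails.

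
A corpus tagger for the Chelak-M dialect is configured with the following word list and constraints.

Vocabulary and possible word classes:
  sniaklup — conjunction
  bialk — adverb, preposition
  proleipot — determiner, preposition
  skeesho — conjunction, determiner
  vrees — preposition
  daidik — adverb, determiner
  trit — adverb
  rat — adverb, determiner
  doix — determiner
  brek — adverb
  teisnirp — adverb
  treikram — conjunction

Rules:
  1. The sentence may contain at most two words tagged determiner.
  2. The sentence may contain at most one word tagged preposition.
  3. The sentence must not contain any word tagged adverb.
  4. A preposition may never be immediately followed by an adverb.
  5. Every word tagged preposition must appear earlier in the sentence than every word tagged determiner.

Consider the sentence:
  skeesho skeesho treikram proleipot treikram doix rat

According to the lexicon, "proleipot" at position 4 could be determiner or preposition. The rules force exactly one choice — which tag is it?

preposition

Candidates per position — 1:skeesho {conjunction,determiner}; 2:skeesho {conjunction,determiner}; 3:treikram {conjunction}; 4:proleipot {determiner,preposition}; 5:treikram {conjunction}; 6:doix {determiner}; 7:rat {adverb,determiner}.
At position 7, choosing adverb makes rule 3 impossible to satisfy; hence determiner.
At position 1, choosing determiner makes rule 1 impossible to satisfy; hence conjunction.
At position 2, choosing determiner makes rule 1 impossible to satisfy; hence conjunction.
At position 4, choosing determiner makes rule 1 impossible to satisfy; hence preposition.
The unique satisfying tagging is: conjunction conjunction conjunction preposition conjunction determiner determiner.
Check: rule 1 ✓; rule 2 ✓; rule 3 ✓; rule 4 ✓; rule 5 ✓.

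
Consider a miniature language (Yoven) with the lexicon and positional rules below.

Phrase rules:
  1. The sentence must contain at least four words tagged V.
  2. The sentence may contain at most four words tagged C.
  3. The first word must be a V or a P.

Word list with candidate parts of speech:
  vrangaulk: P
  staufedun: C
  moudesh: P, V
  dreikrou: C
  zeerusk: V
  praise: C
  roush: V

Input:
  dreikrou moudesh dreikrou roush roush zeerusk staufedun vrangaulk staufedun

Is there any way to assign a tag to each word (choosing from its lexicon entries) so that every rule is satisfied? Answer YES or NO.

Candidates per position — 1:dreikrou {C}; 2:moudesh {P,V}; 3:dreikrou {C}; 4:roush {V}; 5:roush {V}; 6:zeerusk {V}; 7:staufedun {C}; 8:vrangaulk {P}; 9:staufedun {C}.
Rule 3 cannot be satisfied by any choice of tags from the lexicon.
So there is no consistent tagging.

NO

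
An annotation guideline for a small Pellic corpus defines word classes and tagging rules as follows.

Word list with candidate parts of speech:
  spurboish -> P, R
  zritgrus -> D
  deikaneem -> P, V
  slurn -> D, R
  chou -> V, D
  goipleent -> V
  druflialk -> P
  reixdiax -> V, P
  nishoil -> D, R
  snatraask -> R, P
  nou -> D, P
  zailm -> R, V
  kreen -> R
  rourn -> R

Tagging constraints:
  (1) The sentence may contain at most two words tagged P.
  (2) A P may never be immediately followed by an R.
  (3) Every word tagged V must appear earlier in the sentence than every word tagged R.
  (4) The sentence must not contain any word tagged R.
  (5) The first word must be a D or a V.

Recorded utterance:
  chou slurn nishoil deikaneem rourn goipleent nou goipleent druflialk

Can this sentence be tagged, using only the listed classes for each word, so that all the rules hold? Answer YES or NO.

NO

Candidates per position — 1:chou {V,D}; 2:slurn {D,R}; 3:nishoil {D,R}; 4:deikaneem {P,V}; 5:rourn {R}; 6:goipleent {V}; 7:nou {D,P}; 8:goipleent {V}; 9:druflialk {P}.
Rule 3 cannot be satisfied by any choice of tags from the lexicon.
So there is no consistent tagging.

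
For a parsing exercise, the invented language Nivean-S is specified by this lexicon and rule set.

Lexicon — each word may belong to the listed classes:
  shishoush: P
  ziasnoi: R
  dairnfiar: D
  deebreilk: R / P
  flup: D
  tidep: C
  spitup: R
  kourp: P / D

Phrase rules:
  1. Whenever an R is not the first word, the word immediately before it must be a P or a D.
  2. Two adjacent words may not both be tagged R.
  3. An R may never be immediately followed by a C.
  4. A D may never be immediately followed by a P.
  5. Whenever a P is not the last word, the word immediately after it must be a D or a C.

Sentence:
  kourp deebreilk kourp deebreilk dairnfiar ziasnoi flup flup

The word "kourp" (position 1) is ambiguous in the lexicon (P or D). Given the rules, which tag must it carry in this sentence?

D

Candidates per position — 1:kourp {P,D}; 2:deebreilk {R,P}; 3:kourp {P,D}; 4:deebreilk {R,P}; 5:dairnfiar {D}; 6:ziasnoi {R}; 7:flup {D}; 8:flup {D}.
At position 1, choosing P makes rule 5 impossible to satisfy; hence D.
At position 2, choosing P makes rule 4 impossible to satisfy; hence R.
At position 3, choosing P makes rule 5 impossible to satisfy; hence D.
At position 4, choosing P makes rule 4 impossible to satisfy; hence R.
That leaves exactly one tagging: D R D R D R D D.
Checking: rule 1 holds; rule 2 holds; rule 3 holds; rule 4 holds; rule 5 holds.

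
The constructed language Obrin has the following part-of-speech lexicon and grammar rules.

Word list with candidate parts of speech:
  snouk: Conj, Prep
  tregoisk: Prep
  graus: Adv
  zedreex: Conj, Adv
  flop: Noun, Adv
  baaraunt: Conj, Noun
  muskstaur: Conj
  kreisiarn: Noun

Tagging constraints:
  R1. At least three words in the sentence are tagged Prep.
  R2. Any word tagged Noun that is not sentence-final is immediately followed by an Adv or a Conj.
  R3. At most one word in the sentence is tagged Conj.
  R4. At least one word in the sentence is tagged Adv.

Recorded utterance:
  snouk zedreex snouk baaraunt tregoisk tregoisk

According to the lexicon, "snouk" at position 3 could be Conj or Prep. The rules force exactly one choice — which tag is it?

Prep

Candidates per position — 1:snouk {Conj,Prep}; 2:zedreex {Conj,Adv}; 3:snouk {Conj,Prep}; 4:baaraunt {Conj,Noun}; 5:tregoisk {Prep}; 6:tregoisk {Prep}.
Position 2: Conj is ruled out by rule 4; that leaves Adv.
Position 4: Noun is ruled out by rule 2; that leaves Conj.
Position 1: Conj is ruled out by rule 3; that leaves Prep.
Position 3: Conj is ruled out by rule 3; that leaves Prep.
So the tagging must be: Prep Adv Prep Conj Prep Prep.
Check: rule 1 holds; rule 2 holds; rule 3 holds; rule 4 holds.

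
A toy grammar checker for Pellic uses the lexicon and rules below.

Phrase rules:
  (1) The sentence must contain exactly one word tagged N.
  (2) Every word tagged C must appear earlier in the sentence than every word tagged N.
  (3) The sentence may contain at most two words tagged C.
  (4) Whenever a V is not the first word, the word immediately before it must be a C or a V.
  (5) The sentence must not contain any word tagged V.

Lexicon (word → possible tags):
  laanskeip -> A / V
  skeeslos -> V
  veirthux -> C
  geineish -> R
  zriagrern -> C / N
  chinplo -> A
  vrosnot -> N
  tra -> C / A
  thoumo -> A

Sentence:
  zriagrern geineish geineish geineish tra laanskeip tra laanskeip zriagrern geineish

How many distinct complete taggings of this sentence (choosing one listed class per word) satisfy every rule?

Candidates per position — 1:zriagrern {C,N}; 2:geineish {R}; 3:geineish {R}; 4:geineish {R}; 5:tra {C,A}; 6:laanskeip {A,V}; 7:tra {C,A}; 8:laanskeip {A,V}; 9:zriagrern {C,N}; 10:geineish {R}.
There are 64 candidate sequences in total.
The sequences that satisfy every rule: C R R R C A A A N R; C R R R A A C A N R; C R R R A A A A N R.
Count = 3.

3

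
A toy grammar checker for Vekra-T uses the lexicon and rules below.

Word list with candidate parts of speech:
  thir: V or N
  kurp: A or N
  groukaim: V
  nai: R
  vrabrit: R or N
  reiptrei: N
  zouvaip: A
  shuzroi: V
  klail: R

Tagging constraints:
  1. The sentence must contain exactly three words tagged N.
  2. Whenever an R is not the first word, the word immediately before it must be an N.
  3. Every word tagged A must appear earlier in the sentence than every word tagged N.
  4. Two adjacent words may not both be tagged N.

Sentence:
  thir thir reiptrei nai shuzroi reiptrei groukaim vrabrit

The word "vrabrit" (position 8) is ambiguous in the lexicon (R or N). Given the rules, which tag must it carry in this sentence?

N

Candidates per position — 1:thir {V,N}; 2:thir {V,N}; 3:reiptrei {N}; 4:nai {R}; 5:shuzroi {V}; 6:reiptrei {N}; 7:groukaim {V}; 8:vrabrit {R,N}.
Word 2 cannot be N — rule 4 would then fail for every completion. It is V.
Word 8 cannot be R — rule 2 would then fail for every completion. It is N.
Word 1 cannot be N — rule 1 would then fail for every completion. It is V.
The unique satisfying tagging is: V V N R V N V N.
Checking: rule 1 satisfied; rule 2 satisfied; rule 3 satisfied; rule 4 satisfied.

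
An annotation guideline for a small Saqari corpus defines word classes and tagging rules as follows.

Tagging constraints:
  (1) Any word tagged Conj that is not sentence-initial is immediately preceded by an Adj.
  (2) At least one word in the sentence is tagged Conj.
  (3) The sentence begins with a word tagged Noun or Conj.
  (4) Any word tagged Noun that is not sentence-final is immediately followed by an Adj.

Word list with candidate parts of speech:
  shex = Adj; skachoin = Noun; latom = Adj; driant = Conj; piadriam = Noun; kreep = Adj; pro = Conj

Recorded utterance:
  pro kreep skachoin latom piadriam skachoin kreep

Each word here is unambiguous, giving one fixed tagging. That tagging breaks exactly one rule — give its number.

4

Fixed tagging: Conj Adj Noun Adj Noun Noun Adj.
Applying the rules: R1 ✓, R2 ✓, R3 ✓, R4 ✗.
Only rule 4 fails.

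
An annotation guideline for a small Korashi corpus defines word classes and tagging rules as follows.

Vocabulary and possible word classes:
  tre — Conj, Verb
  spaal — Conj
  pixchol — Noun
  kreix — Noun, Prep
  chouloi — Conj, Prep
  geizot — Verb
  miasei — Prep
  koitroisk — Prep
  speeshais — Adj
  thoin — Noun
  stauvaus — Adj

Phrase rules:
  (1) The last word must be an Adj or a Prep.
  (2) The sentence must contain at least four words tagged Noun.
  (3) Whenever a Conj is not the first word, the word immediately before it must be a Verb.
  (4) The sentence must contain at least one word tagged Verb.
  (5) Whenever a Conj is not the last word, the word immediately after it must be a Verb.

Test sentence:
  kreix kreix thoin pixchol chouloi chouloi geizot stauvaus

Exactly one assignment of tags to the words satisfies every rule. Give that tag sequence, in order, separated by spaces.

Noun Noun Noun Noun Prep Prep Verb Adj

Candidates per position — 1:kreix {Noun,Prep}; 2:kreix {Noun,Prep}; 3:thoin {Noun}; 4:pixchol {Noun}; 5:chouloi {Conj,Prep}; 6:chouloi {Conj,Prep}; 7:geizot {Verb}; 8:stauvaus {Adj}.
Position 1: tagging it Prep would leave rule 2 unsatisfiable, so it must be Noun.
Position 2: tagging it Prep would leave rule 2 unsatisfiable, so it must be Noun.
Position 5: tagging it Conj would leave rule 3 unsatisfiable, so it must be Prep.
Position 6: tagging it Conj would leave rule 3 unsatisfiable, so it must be Prep.
That leaves exactly one tagging: Noun Noun Noun Noun Prep Prep Verb Adj.
Check: rule 1 ✓; rule 2 ✓; rule 3 ✓; rule 4 ✓; rule 5 ✓.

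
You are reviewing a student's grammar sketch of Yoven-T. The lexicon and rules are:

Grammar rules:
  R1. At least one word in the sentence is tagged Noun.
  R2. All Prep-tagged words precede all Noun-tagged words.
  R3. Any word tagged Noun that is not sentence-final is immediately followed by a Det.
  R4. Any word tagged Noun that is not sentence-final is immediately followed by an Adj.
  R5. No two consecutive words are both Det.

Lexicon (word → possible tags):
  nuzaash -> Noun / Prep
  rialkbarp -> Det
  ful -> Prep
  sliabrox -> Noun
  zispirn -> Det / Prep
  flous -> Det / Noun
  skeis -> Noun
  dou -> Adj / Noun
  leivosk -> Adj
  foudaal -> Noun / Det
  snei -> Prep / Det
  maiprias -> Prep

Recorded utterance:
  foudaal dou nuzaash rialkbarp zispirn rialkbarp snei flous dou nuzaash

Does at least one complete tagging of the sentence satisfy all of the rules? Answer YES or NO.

YES

Candidates per position — 1:foudaal {Noun,Det}; 2:dou {Adj,Noun}; 3:nuzaash {Noun,Prep}; 4:rialkbarp {Det}; 5:zispirn {Det,Prep}; 6:rialkbarp {Det}; 7:snei {Prep,Det}; 8:flous {Det,Noun}; 9:dou {Adj,Noun}; 10:nuzaash {Noun,Prep}.
One satisfying assignment: Det Adj Prep Det Prep Det Prep Det Adj Noun.
Checking: rule 1 ok; rule 2 ok; rule 3 ok; rule 4 ok; rule 5 ok.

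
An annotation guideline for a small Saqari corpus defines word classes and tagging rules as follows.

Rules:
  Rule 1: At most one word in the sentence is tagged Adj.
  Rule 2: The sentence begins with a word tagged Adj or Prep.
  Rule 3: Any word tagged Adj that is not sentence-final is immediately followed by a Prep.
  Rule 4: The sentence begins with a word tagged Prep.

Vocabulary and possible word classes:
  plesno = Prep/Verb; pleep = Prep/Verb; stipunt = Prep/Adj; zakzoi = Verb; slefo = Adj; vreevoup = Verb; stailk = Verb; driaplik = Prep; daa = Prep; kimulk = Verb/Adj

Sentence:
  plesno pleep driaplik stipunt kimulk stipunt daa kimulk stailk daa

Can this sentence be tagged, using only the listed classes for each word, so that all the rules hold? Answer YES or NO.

Candidates per position — 1:plesno {Prep,Verb}; 2:pleep {Prep,Verb}; 3:driaplik {Prep}; 4:stipunt {Prep,Adj}; 5:kimulk {Verb,Adj}; 6:stipunt {Prep,Adj}; 7:daa {Prep}; 8:kimulk {Verb,Adj}; 9:stailk {Verb}; 10:daa {Prep}.
One satisfying assignment: Prep Verb Prep Prep Verb Prep Prep Verb Verb Prep.
Checking: rule 1 ok; rule 2 ok; rule 3 ok; rule 4 ok.

YES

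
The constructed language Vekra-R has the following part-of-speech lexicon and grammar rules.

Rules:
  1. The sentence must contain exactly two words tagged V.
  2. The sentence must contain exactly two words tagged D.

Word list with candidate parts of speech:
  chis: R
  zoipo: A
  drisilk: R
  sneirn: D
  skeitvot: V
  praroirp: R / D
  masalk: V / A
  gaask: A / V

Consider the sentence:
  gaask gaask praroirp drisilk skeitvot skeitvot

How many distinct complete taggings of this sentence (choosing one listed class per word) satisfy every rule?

Candidates per position — 1:gaask {A,V}; 2:gaask {A,V}; 3:praroirp {R,D}; 4:drisilk {R}; 5:skeitvot {V}; 6:skeitvot {V}.
There are 8 candidate sequences in total.
Rule 2 cannot be satisfied by any choice of tags from the lexicon.
So there is no consistent tagging.
Count = 0.

0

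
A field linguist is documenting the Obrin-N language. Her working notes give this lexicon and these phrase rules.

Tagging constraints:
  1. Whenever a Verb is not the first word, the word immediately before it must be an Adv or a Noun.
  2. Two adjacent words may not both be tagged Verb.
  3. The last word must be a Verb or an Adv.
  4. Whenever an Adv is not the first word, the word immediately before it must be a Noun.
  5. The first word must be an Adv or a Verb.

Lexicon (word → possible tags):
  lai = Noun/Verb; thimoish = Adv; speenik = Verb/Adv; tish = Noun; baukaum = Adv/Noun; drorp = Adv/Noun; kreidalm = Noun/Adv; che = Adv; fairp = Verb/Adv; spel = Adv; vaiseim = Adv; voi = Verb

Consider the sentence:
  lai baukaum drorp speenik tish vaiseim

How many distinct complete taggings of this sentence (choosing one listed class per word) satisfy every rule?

3

Candidates per position — 1:lai {Noun,Verb}; 2:baukaum {Adv,Noun}; 3:drorp {Adv,Noun}; 4:speenik {Verb,Adv}; 5:tish {Noun}; 6:vaiseim {Adv}.
There are 16 candidate sequences in total.
The sequences that satisfy every rule: Verb Noun Adv Verb Noun Adv; Verb Noun Noun Verb Noun Adv; Verb Noun Noun Adv Noun Adv.
Count = 3.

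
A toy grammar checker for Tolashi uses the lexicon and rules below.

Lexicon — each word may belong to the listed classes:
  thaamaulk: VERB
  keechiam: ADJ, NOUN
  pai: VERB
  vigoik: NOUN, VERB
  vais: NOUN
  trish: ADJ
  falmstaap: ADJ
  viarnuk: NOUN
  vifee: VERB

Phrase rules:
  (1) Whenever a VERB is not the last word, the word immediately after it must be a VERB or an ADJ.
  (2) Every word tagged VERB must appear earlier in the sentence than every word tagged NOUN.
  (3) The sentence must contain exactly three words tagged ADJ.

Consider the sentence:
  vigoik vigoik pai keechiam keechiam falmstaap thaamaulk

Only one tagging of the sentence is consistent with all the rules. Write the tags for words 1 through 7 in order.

VERB VERB VERB ADJ ADJ ADJ VERB

Candidates per position — 1:vigoik {NOUN,VERB}; 2:vigoik {NOUN,VERB}; 3:pai {VERB}; 4:keechiam {ADJ,NOUN}; 5:keechiam {ADJ,NOUN}; 6:falmstaap {ADJ}; 7:thaamaulk {VERB}.
If word 1 were NOUN, no tagging could satisfy rule 2; so word 1 is VERB.
If word 2 were NOUN, no tagging could satisfy rule 1; so word 2 is VERB.
If word 4 were NOUN, no tagging could satisfy rule 1; so word 4 is ADJ.
If word 5 were NOUN, no tagging could satisfy rule 2; so word 5 is ADJ.
The only consistent sequence is: VERB VERB VERB ADJ ADJ ADJ VERB.
Checking: rule 1 satisfied; rule 2 satisfied; rule 3 satisfied.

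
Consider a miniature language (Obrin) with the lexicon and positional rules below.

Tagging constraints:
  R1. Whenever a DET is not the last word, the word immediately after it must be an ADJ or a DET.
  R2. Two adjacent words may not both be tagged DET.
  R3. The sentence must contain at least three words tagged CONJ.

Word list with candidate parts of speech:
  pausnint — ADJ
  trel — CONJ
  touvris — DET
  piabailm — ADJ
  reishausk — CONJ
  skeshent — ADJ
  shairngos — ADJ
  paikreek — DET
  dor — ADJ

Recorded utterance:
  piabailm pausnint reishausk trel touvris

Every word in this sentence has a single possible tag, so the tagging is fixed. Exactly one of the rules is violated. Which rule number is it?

3

Fixed tagging: ADJ ADJ CONJ CONJ DET.
Checking each rule: R1 ok, R2 ok, R3 fails.
Only rule 3 fails.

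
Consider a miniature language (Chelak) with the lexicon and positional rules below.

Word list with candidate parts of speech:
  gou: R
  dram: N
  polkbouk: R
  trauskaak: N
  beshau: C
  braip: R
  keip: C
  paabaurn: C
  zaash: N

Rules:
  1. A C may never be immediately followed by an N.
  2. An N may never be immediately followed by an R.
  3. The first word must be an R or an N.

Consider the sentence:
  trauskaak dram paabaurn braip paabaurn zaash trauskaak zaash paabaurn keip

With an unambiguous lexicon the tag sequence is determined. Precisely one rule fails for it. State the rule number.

1

Fixed tagging: N N C R C N N N C C.
Checking each rule: R1 fails, R2 ok, R3 ok.
Only rule 1 fails.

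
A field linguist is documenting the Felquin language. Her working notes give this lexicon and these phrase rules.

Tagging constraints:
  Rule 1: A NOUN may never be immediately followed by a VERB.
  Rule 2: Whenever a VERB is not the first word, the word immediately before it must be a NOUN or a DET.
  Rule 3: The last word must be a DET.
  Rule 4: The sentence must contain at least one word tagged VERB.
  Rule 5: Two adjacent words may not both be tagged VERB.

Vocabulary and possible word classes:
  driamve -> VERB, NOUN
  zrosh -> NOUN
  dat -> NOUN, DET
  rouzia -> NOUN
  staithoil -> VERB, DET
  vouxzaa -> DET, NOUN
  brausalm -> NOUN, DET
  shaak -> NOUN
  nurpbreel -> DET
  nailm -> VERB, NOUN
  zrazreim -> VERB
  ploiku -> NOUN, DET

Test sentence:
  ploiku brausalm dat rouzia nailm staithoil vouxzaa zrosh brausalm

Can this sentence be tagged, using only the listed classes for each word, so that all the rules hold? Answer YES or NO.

Candidates per position — 1:ploiku {NOUN,DET}; 2:brausalm {NOUN,DET}; 3:dat {NOUN,DET}; 4:rouzia {NOUN}; 5:nailm {VERB,NOUN}; 6:staithoil {VERB,DET}; 7:vouxzaa {DET,NOUN}; 8:zrosh {NOUN}; 9:brausalm {NOUN,DET}.
Every candidate sequence violates at least one rule; no consistent tagging exists.

NO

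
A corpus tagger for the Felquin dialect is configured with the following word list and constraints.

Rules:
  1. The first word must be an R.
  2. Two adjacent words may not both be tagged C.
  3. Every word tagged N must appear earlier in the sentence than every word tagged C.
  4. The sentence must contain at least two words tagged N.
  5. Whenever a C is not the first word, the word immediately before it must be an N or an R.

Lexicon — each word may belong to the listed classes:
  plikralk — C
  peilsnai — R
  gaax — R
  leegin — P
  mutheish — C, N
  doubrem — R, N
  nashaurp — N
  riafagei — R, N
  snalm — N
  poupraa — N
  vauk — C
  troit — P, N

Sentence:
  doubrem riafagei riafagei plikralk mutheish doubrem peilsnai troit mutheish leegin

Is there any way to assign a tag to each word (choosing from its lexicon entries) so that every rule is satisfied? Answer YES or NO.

Candidates per position — 1:doubrem {R,N}; 2:riafagei {R,N}; 3:riafagei {R,N}; 4:plikralk {C}; 5:mutheish {C,N}; 6:doubrem {R,N}; 7:peilsnai {R}; 8:troit {P,N}; 9:mutheish {C,N}; 10:leegin {P}.
Every candidate sequence violates at least one rule; no consistent tagging exists.

NO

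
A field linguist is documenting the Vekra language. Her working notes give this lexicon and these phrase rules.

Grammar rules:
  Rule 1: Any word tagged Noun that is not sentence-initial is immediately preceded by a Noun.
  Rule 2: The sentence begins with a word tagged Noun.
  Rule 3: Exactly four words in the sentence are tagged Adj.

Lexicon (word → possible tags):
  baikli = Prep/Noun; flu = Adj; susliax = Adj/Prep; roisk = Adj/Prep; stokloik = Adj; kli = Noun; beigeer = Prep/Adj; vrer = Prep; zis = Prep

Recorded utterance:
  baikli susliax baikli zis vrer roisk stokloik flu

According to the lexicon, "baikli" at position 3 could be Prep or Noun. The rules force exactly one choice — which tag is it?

Prep

Candidates per position — 1:baikli {Prep,Noun}; 2:susliax {Adj,Prep}; 3:baikli {Prep,Noun}; 4:zis {Prep}; 5:vrer {Prep}; 6:roisk {Adj,Prep}; 7:stokloik {Adj}; 8:flu {Adj}.
Position 1: Prep is ruled out by rule 2; that leaves Noun.
Position 2: Prep is ruled out by rule 3; that leaves Adj.
Position 3: Noun is ruled out by rule 1; that leaves Prep.
Position 6: Prep is ruled out by rule 3; that leaves Adj.
That leaves exactly one tagging: Noun Adj Prep Prep Prep Adj Adj Adj.
Checking: rule 1 holds; rule 2 holds; rule 3 holds.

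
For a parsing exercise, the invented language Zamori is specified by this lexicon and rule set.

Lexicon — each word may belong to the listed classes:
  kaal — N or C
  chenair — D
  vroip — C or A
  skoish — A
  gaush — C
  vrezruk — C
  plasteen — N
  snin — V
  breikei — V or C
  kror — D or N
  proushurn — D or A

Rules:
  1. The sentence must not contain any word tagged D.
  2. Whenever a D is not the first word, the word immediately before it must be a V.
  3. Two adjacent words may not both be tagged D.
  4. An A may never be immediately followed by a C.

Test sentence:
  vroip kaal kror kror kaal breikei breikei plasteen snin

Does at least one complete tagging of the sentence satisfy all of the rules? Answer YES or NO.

YES

Candidates per position — 1:vroip {C,A}; 2:kaal {N,C}; 3:kror {D,N}; 4:kror {D,N}; 5:kaal {N,C}; 6:breikei {V,C}; 7:breikei {V,C}; 8:plasteen {N}; 9:snin {V}.
One satisfying assignment: A N N N N V V N V.
Check: rule 1 ok; rule 2 ok; rule 3 ok; rule 4 ok.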